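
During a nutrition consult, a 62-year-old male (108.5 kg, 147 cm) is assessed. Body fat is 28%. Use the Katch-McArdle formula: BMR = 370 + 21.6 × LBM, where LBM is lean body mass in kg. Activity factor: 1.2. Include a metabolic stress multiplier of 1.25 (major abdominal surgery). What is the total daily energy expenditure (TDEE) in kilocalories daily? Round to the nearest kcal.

3086 kilocalories daily

LBM = 108.5 × (1 − 0.28) = 78.12 kg. Katch-McArdle: BMR = 370 + 21.6 × 78.12 = 2057.392 kcal/day.
TEE = BMR × activity factor = 2057.392 × 1.2 = 2468.8704 kcal/day.
Apply stress factor: 2468.8704 × 1.25 = 3086.088 kcal/day.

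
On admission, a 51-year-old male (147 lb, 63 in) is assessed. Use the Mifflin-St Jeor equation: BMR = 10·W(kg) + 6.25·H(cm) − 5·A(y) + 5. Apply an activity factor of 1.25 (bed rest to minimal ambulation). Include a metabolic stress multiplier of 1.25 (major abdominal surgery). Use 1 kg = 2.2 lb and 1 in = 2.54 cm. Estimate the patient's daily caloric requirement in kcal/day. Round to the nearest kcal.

2216 kcal/day

Convert to metric: weight = 147 ÷ 2.2 = 66.8182 kg; height = 63 × 2.54 = 160.02 cm.
Mifflin-St Jeor (male): BMR = 10(66.8182) + 6.25(160.02) − 5(51) + 5 = 668.1818 + 1000.125 − 255 + 5 = 1418.3068 kcal/day.
TEE = BMR × activity factor = 1418.3068 × 1.25 = 1772.8835 kcal/day.
Apply stress factor: 1772.8835 × 1.25 = 2216.1044 kcal/day.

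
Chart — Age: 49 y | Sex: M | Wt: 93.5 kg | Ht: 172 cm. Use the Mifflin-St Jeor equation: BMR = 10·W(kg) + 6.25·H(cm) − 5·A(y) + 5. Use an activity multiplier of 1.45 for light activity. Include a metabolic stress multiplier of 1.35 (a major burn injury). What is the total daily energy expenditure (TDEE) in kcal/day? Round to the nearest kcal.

3465 kcal/day

Mifflin-St Jeor (male): BMR = 10(93.5) + 6.25(172) − 5(49) + 5 = 935 + 1075 − 245 + 5 = 1770 kcal/day.
TEE = BMR × activity factor = 1770 × 1.45 = 2566.5 kcal/day.
Apply stress factor: 2566.5 × 1.35 = 3464.775 kcal/day.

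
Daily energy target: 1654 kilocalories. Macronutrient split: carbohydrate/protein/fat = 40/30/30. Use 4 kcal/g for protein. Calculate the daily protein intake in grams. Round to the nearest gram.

Protein energy = 30% × 1654 = 496.2 kcal.
At 4 kcal/g: 496.2 ÷ 4 = 124.05 g.

124 g/day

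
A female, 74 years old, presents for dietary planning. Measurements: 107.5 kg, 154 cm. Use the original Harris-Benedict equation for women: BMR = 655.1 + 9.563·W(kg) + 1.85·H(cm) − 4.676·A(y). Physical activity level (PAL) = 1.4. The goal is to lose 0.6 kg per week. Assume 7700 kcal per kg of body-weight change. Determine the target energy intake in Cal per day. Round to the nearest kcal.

Harris-Benedict: BMR = 655.1 + 9.563(107.5) + 1.85(154) − 4.676(74) = 1621.9985 kcal/day.
TEE = 1621.9985 × 1.4 = 2270.7979 kcal/day.
Required daily deficit = 0.6 × 7700 ÷ 7 = 660 kcal/day.
Target intake = 2270.7979 − 660 = 1610.7979 kcal/day.

1611 Cal per day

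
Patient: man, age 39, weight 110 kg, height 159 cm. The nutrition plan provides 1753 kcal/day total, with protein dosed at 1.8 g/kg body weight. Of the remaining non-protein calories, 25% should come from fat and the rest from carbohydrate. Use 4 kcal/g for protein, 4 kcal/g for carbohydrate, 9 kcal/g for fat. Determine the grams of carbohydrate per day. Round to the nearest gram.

Protein = 1.8 × 110 = 198 g → 198 × 4 = 792 kcal.
Non-protein calories = 1753 − 792 = 961 kcal.
Fat: 25% × 961 = 240.25 kcal; carbohydrate: 720.75 kcal.
Carbohydrate: 720.75 kcal ÷ 4 kcal/g = 180.1875 g.

180 g/day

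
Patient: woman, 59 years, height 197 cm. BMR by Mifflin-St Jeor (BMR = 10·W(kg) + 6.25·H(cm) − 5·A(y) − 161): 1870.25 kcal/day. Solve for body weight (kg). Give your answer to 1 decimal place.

1870.25 = 10·W + 6.25(197) − 5(59) − 161
10·W = 1870.25 − 775.25 = 1095, so W = 109.5 kg.

109.5 kg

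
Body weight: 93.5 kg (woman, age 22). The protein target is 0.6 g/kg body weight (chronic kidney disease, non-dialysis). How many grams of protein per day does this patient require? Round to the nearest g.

Protein = 0.6 g/kg × 93.5 kg = 56.1 g/day.

56 g/day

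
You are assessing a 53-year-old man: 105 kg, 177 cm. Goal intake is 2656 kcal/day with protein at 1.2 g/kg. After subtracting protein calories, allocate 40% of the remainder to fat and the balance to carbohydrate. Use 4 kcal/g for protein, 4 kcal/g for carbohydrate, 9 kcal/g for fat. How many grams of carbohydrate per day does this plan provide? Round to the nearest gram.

323 g/day

Protein = 1.2 × 105 = 126 g → 126 × 4 = 504 kcal.
Non-protein calories = 2656 − 504 = 2152 kcal.
Fat: 40% × 2152 = 860.8 kcal; carbohydrate: 1291.2 kcal.
Carbohydrate: 1291.2 kcal ÷ 4 kcal/g = 322.8 g.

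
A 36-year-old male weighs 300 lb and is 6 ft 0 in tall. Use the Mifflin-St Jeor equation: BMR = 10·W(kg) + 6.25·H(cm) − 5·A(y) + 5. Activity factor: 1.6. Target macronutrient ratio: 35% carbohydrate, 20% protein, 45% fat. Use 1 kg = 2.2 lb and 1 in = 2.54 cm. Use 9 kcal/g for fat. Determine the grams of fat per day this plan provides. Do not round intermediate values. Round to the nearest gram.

Convert to metric: weight = 300 ÷ 2.2 = 136.3636 kg; height = (6×12 + 0) × 2.54 = 72 × 2.54 = 182.88 cm.
Mifflin-St Jeor (male): BMR = 10(136.3636) + 6.25(182.88) − 5(36) + 5 = 1363.6364 + 1143 − 180 + 5 = 2331.6364 kcal/day.
TEE = 2331.6364 × 1.6 = 3730.6182 kcal/day.
Fat energy = 45% × 3730.6182 = 1678.7782 kcal.
Fat = 1678.7782 ÷ 9 kcal/g = 186.5309 g.

187 g/day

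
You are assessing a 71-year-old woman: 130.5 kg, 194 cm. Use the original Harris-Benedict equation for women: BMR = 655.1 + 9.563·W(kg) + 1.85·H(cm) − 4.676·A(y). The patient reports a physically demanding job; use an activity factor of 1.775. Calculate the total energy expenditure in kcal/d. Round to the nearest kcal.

3426 kcal/d

Harris-Benedict: BMR = 655.1 + 9.563(130.5) + 1.85(194) − 4.676(71) = 1929.9755 kcal/day.
TEE = BMR × activity factor = 1929.9755 × 1.775 = 3425.7065 kcal/day.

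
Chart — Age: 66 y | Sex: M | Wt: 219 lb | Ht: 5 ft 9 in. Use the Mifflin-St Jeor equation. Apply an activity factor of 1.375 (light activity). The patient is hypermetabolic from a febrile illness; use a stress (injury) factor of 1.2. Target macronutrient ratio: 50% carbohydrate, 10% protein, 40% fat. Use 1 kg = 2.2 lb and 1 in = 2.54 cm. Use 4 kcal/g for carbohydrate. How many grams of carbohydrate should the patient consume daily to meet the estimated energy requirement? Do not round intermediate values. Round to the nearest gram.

364 g/day

Convert to metric: weight = 219 ÷ 2.2 = 99.5455 kg; height = (5×12 + 9) × 2.54 = 69 × 2.54 = 175.26 cm.
Mifflin-St Jeor (male): BMR = 10(99.5455) + 6.25(175.26) − 5(66) + 5 = 995.4545 + 1095.375 − 330 + 5 = 1765.8295 kcal/day.
TEE = 1765.8295 × 1.375 = 2428.0156 kcal/day.
With stress factor 1.2: 2428.0156 × 1.2 = 2913.6188 kcal/day.
Carbohydrate energy = 50% × 2913.6188 = 1456.8094 kcal.
Carbohydrate = 1456.8094 ÷ 4 kcal/g = 364.2023 g.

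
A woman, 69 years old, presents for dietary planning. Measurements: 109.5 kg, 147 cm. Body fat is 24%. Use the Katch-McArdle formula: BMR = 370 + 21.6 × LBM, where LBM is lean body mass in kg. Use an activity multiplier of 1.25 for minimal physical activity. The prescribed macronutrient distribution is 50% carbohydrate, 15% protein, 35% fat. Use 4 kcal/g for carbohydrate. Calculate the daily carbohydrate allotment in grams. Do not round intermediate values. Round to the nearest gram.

LBM = 109.5 × (1 − 0.24) = 83.22 kg. Katch-McArdle: BMR = 370 + 21.6 × 83.22 = 2167.552 kcal/day.
TEE = 2167.552 × 1.25 = 2709.44 kcal/day.
Carbohydrate energy = 50% × 2709.44 = 1354.72 kcal.
Carbohydrate = 1354.72 ÷ 4 kcal/g = 338.68 g.

339 g/day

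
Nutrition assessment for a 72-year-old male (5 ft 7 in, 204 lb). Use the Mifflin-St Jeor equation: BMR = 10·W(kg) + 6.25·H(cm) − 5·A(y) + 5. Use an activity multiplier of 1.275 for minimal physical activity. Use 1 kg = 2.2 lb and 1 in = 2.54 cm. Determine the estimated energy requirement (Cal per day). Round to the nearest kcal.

Convert to metric: weight = 204 ÷ 2.2 = 92.7273 kg; height = (5×12 + 7) × 2.54 = 67 × 2.54 = 170.18 cm.
Mifflin-St Jeor (male): BMR = 10(92.7273) + 6.25(170.18) − 5(72) + 5 = 927.2727 + 1063.625 − 360 + 5 = 1635.8977 kcal/day.
TEE = BMR × activity factor = 1635.8977 × 1.275 = 2085.7696 kcal/day.

2086 Cal per day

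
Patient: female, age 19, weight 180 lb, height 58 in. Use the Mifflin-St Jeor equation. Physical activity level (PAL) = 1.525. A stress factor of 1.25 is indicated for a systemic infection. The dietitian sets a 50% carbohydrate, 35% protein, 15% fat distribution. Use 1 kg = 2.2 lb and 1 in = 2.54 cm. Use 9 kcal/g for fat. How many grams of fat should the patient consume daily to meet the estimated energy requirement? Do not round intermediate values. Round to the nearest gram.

47 g/day

Convert to metric: weight = 180 ÷ 2.2 = 81.8182 kg; height = 58 × 2.54 = 147.32 cm.
Mifflin-St Jeor (female): BMR = 10(81.8182) + 6.25(147.32) − 5(19) − 161 = 818.1818 + 920.75 − 95 − 161 = 1482.9318 kcal/day.
TEE = 1482.9318 × 1.525 = 2261.471 kcal/day.
With stress factor 1.25: 2261.471 × 1.25 = 2826.8388 kcal/day.
Fat energy = 15% × 2826.8388 = 424.0258 kcal.
Fat = 424.0258 ÷ 9 kcal/g = 47.114 g.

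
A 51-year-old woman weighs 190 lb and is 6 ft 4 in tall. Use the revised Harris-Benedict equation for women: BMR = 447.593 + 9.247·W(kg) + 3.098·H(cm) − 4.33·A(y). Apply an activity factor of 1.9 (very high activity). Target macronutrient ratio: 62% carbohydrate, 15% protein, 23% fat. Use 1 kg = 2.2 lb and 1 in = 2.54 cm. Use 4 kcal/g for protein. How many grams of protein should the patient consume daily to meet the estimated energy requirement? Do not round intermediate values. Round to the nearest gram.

Convert to metric: weight = 190 ÷ 2.2 = 86.3636 kg; height = (6×12 + 4) × 2.54 = 76 × 2.54 = 193.04 cm.
Harris-Benedict: BMR = 447.593 + 9.247(86.3636) + 3.098(193.04) − 4.33(51) = 1623.4055 kcal/day.
TEE = 1623.4055 × 1.9 = 3084.4704 kcal/day.
Protein energy = 15% × 3084.4704 = 462.6706 kcal.
Protein = 462.6706 ÷ 4 kcal/g = 115.6676 g.

116 g/day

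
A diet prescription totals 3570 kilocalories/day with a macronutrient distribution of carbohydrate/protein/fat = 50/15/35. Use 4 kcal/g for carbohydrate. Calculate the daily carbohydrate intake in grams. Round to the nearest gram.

446 g/day

Carbohydrate energy = 50% × 3570 = 1785 kcal.
At 4 kcal/g: 1785 ÷ 4 = 446.25 g.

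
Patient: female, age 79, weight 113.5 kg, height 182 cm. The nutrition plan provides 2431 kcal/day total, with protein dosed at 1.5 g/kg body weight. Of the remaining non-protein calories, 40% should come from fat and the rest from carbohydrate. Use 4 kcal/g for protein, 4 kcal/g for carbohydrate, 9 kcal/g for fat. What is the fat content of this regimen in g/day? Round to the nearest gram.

78 g/day

Protein = 1.5 × 113.5 = 170.25 g → 170.25 × 4 = 681 kcal.
Non-protein calories = 2431 − 681 = 1750 kcal.
Fat: 40% × 1750 = 700 kcal; carbohydrate: 1050 kcal.
Fat: 700 kcal ÷ 9 kcal/g = 77.7778 g.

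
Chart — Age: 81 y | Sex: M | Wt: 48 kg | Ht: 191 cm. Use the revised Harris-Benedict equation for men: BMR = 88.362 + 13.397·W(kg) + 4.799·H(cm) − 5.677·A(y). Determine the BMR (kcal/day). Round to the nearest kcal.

Harris-Benedict: BMR = 88.362 + 13.397(48) + 4.799(191) − 5.677(81) = 1188.19 kcal/day.

1188 kcal/day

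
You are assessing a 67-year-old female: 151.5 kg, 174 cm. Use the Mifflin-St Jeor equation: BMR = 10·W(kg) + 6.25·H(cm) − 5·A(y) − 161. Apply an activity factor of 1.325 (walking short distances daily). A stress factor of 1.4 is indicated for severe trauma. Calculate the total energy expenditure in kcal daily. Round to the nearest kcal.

Mifflin-St Jeor (female): BMR = 10(151.5) + 6.25(174) − 5(67) − 161 = 1515 + 1087.5 − 335 − 161 = 2106.5 kcal/day.
TEE = BMR × activity factor = 2106.5 × 1.325 = 2791.1125 kcal/day.
Apply stress factor: 2791.1125 × 1.4 = 3907.5575 kcal/day.

3908 kcal daily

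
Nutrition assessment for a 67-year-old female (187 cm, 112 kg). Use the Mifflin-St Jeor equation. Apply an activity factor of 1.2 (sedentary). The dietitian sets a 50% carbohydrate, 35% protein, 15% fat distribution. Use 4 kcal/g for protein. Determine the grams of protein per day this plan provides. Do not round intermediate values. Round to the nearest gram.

Mifflin-St Jeor (female): BMR = 10(112) + 6.25(187) − 5(67) − 161 = 1120 + 1168.75 − 335 − 161 = 1792.75 kcal/day.
TEE = 1792.75 × 1.2 = 2151.3 kcal/day.
Protein energy = 35% × 2151.3 = 752.955 kcal.
Protein = 752.955 ÷ 4 kcal/g = 188.2388 g.

188 g/day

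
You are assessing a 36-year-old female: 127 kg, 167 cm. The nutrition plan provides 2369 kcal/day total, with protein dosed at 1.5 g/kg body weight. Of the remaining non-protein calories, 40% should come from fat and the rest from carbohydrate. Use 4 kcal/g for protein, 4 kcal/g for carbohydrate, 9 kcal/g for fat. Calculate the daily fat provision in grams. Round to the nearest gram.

Protein = 1.5 × 127 = 190.5 g → 190.5 × 4 = 762 kcal.
Non-protein calories = 2369 − 762 = 1607 kcal.
Fat: 40% × 1607 = 642.8 kcal; carbohydrate: 964.2 kcal.
Fat: 642.8 kcal ÷ 9 kcal/g = 71.4222 g.

71 g/day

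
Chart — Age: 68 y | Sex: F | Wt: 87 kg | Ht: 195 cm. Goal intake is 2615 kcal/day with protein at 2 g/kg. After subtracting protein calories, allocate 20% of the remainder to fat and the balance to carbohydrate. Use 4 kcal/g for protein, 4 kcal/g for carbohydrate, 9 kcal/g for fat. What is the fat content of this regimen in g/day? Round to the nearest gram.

43 g/day

Protein = 2 × 87 = 174 g → 174 × 4 = 696 kcal.
Non-protein calories = 2615 − 696 = 1919 kcal.
Fat: 20% × 1919 = 383.8 kcal; carbohydrate: 1535.2 kcal.
Fat: 383.8 kcal ÷ 9 kcal/g = 42.6444 g.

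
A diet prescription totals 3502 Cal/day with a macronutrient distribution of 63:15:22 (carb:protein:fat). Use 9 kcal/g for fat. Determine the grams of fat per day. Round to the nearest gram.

86 g/day

Fat energy = 22% × 3502 = 770.44 kcal.
At 9 kcal/g: 770.44 ÷ 9 = 85.6044 g.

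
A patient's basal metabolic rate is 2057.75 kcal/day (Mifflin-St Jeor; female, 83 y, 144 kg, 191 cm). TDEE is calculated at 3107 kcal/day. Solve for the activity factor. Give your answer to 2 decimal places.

1.51

Activity factor = TEE ÷ BMR = 3107 ÷ 2057.75 = 1.51.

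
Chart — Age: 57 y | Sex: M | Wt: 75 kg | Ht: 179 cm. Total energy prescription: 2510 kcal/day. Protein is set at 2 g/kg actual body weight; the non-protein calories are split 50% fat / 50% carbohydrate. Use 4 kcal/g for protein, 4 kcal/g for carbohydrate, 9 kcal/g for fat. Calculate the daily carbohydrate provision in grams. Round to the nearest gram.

239 g/day

Protein = 2 × 75 = 150 g → 150 × 4 = 600 kcal.
Non-protein calories = 2510 − 600 = 1910 kcal.
Fat: 50% × 1910 = 955 kcal; carbohydrate: 955 kcal.
Carbohydrate: 955 kcal ÷ 4 kcal/g = 238.75 g.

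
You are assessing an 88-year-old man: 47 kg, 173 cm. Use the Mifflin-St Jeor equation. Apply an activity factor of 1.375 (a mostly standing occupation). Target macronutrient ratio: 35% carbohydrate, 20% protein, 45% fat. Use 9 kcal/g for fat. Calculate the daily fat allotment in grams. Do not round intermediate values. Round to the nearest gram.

Mifflin-St Jeor (male): BMR = 10(47) + 6.25(173) − 5(88) + 5 = 470 + 1081.25 − 440 + 5 = 1116.25 kcal/day.
TEE = 1116.25 × 1.375 = 1534.8438 kcal/day.
Fat energy = 45% × 1534.8438 = 690.6797 kcal.
Fat = 690.6797 ÷ 9 kcal/g = 76.7422 g.

77 g/day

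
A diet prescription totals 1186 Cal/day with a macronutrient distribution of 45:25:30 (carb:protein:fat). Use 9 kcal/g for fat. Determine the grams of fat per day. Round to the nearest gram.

40 g/day

Fat energy = 30% × 1186 = 355.8 kcal.
At 9 kcal/g: 355.8 ÷ 9 = 39.5333 g.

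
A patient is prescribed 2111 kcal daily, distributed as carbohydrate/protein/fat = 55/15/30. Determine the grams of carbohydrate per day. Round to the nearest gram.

290 g/day

Carbohydrate energy = 55% × 2111 = 1161.05 kcal.
At 4 kcal/g: 1161.05 ÷ 4 = 290.2625 g.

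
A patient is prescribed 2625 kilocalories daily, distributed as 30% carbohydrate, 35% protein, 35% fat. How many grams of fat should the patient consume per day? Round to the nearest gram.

102 g/day

Fat energy = 35% × 2625 = 918.75 kcal.
At 9 kcal/g: 918.75 ÷ 9 = 102.0833 g.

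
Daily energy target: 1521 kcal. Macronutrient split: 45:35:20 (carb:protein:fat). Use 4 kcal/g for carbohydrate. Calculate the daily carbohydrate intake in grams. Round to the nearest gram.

171 g/day

Carbohydrate energy = 45% × 1521 = 684.45 kcal.
At 4 kcal/g: 684.45 ÷ 4 = 171.1125 g.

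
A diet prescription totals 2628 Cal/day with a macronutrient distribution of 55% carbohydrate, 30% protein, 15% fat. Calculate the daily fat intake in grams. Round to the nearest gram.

44 g/day

Fat energy = 15% × 2628 = 394.2 kcal.
At 9 kcal/g: 394.2 ÷ 9 = 43.8 g.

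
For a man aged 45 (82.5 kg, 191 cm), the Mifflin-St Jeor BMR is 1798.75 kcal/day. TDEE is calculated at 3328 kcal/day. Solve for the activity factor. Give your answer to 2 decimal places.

1.85

Activity factor = TEE ÷ BMR = 3328 ÷ 1798.75 = 1.85.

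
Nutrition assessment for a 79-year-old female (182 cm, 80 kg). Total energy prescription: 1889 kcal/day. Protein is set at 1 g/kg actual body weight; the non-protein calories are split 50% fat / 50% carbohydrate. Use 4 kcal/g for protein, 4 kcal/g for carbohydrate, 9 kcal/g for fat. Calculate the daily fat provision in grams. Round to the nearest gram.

87 g/day

Protein = 1 × 80 = 80 g → 80 × 4 = 320 kcal.
Non-protein calories = 1889 − 320 = 1569 kcal.
Fat: 50% × 1569 = 784.5 kcal; carbohydrate: 784.5 kcal.
Fat: 784.5 kcal ÷ 9 kcal/g = 87.1667 g.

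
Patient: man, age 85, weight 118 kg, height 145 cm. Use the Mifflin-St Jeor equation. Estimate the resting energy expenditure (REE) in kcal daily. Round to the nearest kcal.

Mifflin-St Jeor (male): BMR = 10(118) + 6.25(145) − 5(85) + 5 = 1180 + 906.25 − 425 + 5 = 1666.25 kcal/day.

1666 kcal daily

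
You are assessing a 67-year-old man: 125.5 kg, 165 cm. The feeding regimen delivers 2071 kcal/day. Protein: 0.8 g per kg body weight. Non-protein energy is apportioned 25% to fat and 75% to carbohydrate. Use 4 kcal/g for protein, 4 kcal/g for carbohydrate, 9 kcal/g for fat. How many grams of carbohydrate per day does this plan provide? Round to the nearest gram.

313 g/day

Protein = 0.8 × 125.5 = 100.4 g → 100.4 × 4 = 401.6 kcal.
Non-protein calories = 2071 − 401.6 = 1669.4 kcal.
Fat: 25% × 1669.4 = 417.35 kcal; carbohydrate: 1252.05 kcal.
Carbohydrate: 1252.05 kcal ÷ 4 kcal/g = 313.0125 g.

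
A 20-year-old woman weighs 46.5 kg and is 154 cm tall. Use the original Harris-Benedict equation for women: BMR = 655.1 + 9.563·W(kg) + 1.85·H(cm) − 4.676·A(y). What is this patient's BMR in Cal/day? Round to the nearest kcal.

Harris-Benedict: BMR = 655.1 + 9.563(46.5) + 1.85(154) − 4.676(20) = 1291.1595 kcal/day.

1291 Cal/day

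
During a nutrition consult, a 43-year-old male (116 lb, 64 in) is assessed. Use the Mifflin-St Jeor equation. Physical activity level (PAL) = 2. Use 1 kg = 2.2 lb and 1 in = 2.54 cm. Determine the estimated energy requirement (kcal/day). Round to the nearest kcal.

Convert to metric: weight = 116 ÷ 2.2 = 52.7273 kg; height = 64 × 2.54 = 162.56 cm.
Mifflin-St Jeor (male): BMR = 10(52.7273) + 6.25(162.56) − 5(43) + 5 = 527.2727 + 1016 − 215 + 5 = 1333.2727 kcal/day.
TEE = BMR × activity factor = 1333.2727 × 2 = 2666.5455 kcal/day.

2667 kcal/day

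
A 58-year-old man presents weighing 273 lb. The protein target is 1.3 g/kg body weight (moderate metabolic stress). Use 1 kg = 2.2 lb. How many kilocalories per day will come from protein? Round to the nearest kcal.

645 kcal/day

Weight in kg = 273 ÷ 2.2 = 124.0909 kg.
Protein = 1.3 g/kg × 124.0909 kg = 161.3182 g/day.
Protein energy = 161.3182 g × 4 kcal/g = 645.2727 kcal/day.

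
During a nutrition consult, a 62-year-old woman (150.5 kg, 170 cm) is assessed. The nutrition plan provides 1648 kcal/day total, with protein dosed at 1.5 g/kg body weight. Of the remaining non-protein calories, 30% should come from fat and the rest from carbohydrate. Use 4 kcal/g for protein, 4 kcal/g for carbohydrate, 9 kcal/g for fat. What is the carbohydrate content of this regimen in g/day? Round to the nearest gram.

130 g/day

Protein = 1.5 × 150.5 = 225.75 g → 225.75 × 4 = 903 kcal.
Non-protein calories = 1648 − 903 = 745 kcal.
Fat: 30% × 745 = 223.5 kcal; carbohydrate: 521.5 kcal.
Carbohydrate: 521.5 kcal ÷ 4 kcal/g = 130.375 g.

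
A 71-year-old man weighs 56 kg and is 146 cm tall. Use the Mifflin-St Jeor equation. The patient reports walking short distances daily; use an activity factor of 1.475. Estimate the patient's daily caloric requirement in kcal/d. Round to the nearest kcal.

1656 kcal/d

Mifflin-St Jeor (male): BMR = 10(56) + 6.25(146) − 5(71) + 5 = 560 + 912.5 − 355 + 5 = 1122.5 kcal/day.
TEE = BMR × activity factor = 1122.5 × 1.475 = 1655.6875 kcal/day.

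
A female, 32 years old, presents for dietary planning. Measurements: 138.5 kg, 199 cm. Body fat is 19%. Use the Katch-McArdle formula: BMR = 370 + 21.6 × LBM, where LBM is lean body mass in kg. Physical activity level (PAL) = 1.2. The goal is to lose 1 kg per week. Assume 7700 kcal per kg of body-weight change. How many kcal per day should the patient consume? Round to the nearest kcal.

LBM = 138.5 × (1 − 0.19) = 112.185 kg. Katch-McArdle: BMR = 370 + 21.6 × 112.185 = 2793.196 kcal/day.
TEE = 2793.196 × 1.2 = 3351.8352 kcal/day.
Required daily deficit = 1 × 7700 ÷ 7 = 1100 kcal/day.
Target intake = 3351.8352 − 1100 = 2251.8352 kcal/day.

2252 kcal per day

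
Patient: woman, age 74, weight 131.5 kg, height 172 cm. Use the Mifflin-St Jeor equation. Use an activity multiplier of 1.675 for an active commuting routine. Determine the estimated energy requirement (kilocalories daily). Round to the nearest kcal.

Mifflin-St Jeor (female): BMR = 10(131.5) + 6.25(172) − 5(74) − 161 = 1315 + 1075 − 370 − 161 = 1859 kcal/day.
TEE = BMR × activity factor = 1859 × 1.675 = 3113.825 kcal/day.

3114 kilocalories daily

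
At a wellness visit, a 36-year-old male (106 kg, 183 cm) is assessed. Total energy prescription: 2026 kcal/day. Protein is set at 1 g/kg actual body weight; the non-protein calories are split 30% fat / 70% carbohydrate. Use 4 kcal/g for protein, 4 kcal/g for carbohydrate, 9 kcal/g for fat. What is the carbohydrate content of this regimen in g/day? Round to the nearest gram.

Protein = 1 × 106 = 106 g → 106 × 4 = 424 kcal.
Non-protein calories = 2026 − 424 = 1602 kcal.
Fat: 30% × 1602 = 480.6 kcal; carbohydrate: 1121.4 kcal.
Carbohydrate: 1121.4 kcal ÷ 4 kcal/g = 280.35 g.

280 g/day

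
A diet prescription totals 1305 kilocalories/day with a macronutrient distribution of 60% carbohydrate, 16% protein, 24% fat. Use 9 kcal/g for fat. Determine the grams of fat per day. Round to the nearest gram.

Fat energy = 24% × 1305 = 313.2 kcal.
At 9 kcal/g: 313.2 ÷ 9 = 34.8 g.

35 g/day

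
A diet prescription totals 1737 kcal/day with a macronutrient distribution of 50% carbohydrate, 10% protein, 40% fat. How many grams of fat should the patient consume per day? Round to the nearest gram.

Fat energy = 40% × 1737 = 694.8 kcal.
At 9 kcal/g: 694.8 ÷ 9 = 77.2 g.

77 g/day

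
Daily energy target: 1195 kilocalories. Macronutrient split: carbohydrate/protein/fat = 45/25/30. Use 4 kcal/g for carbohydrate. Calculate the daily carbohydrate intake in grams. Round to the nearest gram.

134 g/day

Carbohydrate energy = 45% × 1195 = 537.75 kcal.
At 4 kcal/g: 537.75 ÷ 4 = 134.4375 g.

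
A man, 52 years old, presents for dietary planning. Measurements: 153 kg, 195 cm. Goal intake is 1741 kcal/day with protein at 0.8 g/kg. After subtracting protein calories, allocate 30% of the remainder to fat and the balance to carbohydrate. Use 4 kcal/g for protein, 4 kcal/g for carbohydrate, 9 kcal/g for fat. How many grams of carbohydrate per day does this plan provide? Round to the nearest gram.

219 g/day

Protein = 0.8 × 153 = 122.4 g → 122.4 × 4 = 489.6 kcal.
Non-protein calories = 1741 − 489.6 = 1251.4 kcal.
Fat: 30% × 1251.4 = 375.42 kcal; carbohydrate: 875.98 kcal.
Carbohydrate: 875.98 kcal ÷ 4 kcal/g = 218.995 g.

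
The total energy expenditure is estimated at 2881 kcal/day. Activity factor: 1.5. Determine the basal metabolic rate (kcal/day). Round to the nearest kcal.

BMR = TEE ÷ activity factor = 2881 ÷ 1.5 = 1920.6667 kcal/day.

1921 kcal/day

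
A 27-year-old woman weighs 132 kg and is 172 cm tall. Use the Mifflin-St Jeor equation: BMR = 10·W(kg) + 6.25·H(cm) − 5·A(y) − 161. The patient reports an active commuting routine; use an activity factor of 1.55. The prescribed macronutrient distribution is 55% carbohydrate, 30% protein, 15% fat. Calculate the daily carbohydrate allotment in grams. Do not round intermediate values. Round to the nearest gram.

Mifflin-St Jeor (female): BMR = 10(132) + 6.25(172) − 5(27) − 161 = 1320 + 1075 − 135 − 161 = 2099 kcal/day.
TEE = 2099 × 1.55 = 3253.45 kcal/day.
Carbohydrate energy = 55% × 3253.45 = 1789.3975 kcal.
Carbohydrate = 1789.3975 ÷ 4 kcal/g = 447.3494 g.

447 g/day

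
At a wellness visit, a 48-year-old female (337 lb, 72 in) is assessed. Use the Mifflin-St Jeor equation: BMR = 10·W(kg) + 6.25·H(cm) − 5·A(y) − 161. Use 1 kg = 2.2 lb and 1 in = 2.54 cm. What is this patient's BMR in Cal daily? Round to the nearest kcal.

2274 Cal daily

Convert to metric: weight = 337 ÷ 2.2 = 153.1818 kg; height = 72 × 2.54 = 182.88 cm.
Mifflin-St Jeor (female): BMR = 10(153.1818) + 6.25(182.88) − 5(48) − 161 = 1531.8182 + 1143 − 240 − 161 = 2273.8182 kcal/day.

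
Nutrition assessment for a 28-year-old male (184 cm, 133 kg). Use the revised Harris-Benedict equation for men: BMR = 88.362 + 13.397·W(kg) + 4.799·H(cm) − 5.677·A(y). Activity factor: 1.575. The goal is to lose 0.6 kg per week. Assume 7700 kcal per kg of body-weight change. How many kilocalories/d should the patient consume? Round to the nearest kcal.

Harris-Benedict: BMR = 88.362 + 13.397(133) + 4.799(184) − 5.677(28) = 2594.223 kcal/day.
TEE = 2594.223 × 1.575 = 4085.9012 kcal/day.
Required daily deficit = 0.6 × 7700 ÷ 7 = 660 kcal/day.
Target intake = 4085.9012 − 660 = 3425.9012 kcal/day.

3426 kilocalories/d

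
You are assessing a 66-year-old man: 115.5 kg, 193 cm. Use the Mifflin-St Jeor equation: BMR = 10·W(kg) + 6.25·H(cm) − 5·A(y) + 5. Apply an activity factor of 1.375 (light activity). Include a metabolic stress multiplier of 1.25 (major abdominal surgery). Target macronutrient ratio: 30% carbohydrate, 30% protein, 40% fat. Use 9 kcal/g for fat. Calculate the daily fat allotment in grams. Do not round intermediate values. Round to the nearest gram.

Mifflin-St Jeor (male): BMR = 10(115.5) + 6.25(193) − 5(66) + 5 = 1155 + 1206.25 − 330 + 5 = 2036.25 kcal/day.
TEE = 2036.25 × 1.375 = 2799.8438 kcal/day.
With stress factor 1.25: 2799.8438 × 1.25 = 3499.8047 kcal/day.
Fat energy = 40% × 3499.8047 = 1399.9219 kcal.
Fat = 1399.9219 ÷ 9 kcal/g = 155.5469 g.

156 g/day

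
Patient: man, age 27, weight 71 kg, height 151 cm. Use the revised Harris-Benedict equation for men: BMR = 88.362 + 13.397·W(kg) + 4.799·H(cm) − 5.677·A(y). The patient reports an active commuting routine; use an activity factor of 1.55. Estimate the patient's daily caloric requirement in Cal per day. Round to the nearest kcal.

2497 Cal per day

Harris-Benedict: BMR = 88.362 + 13.397(71) + 4.799(151) − 5.677(27) = 1610.919 kcal/day.
TEE = BMR × activity factor = 1610.919 × 1.55 = 2496.9245 kcal/day.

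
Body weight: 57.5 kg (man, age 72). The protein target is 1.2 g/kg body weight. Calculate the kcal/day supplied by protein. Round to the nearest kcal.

Protein = 1.2 g/kg × 57.5 kg = 69 g/day.
Protein energy = 69 g × 4 kcal/g = 276 kcal/day.

276 kcal/day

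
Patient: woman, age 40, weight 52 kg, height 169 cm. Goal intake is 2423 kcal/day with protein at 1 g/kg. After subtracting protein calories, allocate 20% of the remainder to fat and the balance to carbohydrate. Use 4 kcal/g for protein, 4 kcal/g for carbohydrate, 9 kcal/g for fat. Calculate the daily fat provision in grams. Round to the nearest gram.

49 g/day

Protein = 1 × 52 = 52 g → 52 × 4 = 208 kcal.
Non-protein calories = 2423 − 208 = 2215 kcal.
Fat: 20% × 2215 = 443 kcal; carbohydrate: 1772 kcal.
Fat: 443 kcal ÷ 9 kcal/g = 49.2222 g.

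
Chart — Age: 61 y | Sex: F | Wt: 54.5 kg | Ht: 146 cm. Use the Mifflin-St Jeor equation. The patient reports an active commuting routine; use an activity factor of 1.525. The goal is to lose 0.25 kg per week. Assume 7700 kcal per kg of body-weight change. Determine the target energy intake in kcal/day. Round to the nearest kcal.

1237 kcal/day

Mifflin-St Jeor (female): BMR = 10(54.5) + 6.25(146) − 5(61) − 161 = 545 + 912.5 − 305 − 161 = 991.5 kcal/day.
TEE = 991.5 × 1.525 = 1512.0375 kcal/day.
Required daily deficit = 0.25 × 7700 ÷ 7 = 275 kcal/day.
Target intake = 1512.0375 − 275 = 1237.0375 kcal/day.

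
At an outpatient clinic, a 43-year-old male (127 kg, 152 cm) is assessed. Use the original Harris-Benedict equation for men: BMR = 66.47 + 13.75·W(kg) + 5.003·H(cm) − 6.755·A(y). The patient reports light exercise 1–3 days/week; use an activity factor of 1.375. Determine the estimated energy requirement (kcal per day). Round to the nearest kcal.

3139 kcal per day

Harris-Benedict: BMR = 66.47 + 13.75(127) + 5.003(152) − 6.755(43) = 2282.711 kcal/day.
TEE = BMR × activity factor = 2282.711 × 1.375 = 3138.7276 kcal/day.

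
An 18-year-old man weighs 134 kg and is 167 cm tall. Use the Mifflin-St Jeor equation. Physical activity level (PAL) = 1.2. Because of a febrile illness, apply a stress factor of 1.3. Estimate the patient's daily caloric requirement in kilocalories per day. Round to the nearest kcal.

Mifflin-St Jeor (male): BMR = 10(134) + 6.25(167) − 5(18) + 5 = 1340 + 1043.75 − 90 + 5 = 2298.75 kcal/day.
TEE = BMR × activity factor = 2298.75 × 1.2 = 2758.5 kcal/day.
Apply stress factor: 2758.5 × 1.3 = 3586.05 kcal/day.

3586 kilocalories per day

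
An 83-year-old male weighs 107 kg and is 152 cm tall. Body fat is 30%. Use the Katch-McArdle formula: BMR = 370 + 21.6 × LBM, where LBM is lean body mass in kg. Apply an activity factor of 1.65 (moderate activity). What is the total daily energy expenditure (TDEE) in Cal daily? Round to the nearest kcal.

LBM = 107 × (1 − 0.3) = 74.9 kg. Katch-McArdle: BMR = 370 + 21.6 × 74.9 = 1987.84 kcal/day.
TEE = BMR × activity factor = 1987.84 × 1.65 = 3279.936 kcal/day.

3280 Cal daily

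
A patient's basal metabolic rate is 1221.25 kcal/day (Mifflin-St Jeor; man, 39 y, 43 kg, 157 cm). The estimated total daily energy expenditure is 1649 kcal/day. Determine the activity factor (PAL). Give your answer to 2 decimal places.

Activity factor = TEE ÷ BMR = 1649 ÷ 1221.25 = 1.35.

1.35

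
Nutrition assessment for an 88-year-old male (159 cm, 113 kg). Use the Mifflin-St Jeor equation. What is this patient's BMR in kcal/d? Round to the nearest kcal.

1689 kcal/d

Mifflin-St Jeor (male): BMR = 10(113) + 6.25(159) − 5(88) + 5 = 1130 + 993.75 − 440 + 5 = 1688.75 kcal/day.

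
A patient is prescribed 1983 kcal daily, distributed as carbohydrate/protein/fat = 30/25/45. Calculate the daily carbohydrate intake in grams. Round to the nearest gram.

149 g/day

Carbohydrate energy = 30% × 1983 = 594.9 kcal.
At 4 kcal/g: 594.9 ÷ 4 = 148.725 g.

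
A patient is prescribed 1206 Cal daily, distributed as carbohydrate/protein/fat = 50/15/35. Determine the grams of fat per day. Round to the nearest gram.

47 g/day

Fat energy = 35% × 1206 = 422.1 kcal.
At 9 kcal/g: 422.1 ÷ 9 = 46.9 g.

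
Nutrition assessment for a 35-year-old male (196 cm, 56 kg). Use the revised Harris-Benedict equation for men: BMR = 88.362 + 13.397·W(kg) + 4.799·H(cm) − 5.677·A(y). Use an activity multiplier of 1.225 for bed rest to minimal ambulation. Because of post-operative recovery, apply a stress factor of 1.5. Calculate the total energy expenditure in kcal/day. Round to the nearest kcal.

Harris-Benedict: BMR = 88.362 + 13.397(56) + 4.799(196) − 5.677(35) = 1580.503 kcal/day.
TEE = BMR × activity factor = 1580.503 × 1.225 = 1936.1162 kcal/day.
Apply stress factor: 1936.1162 × 1.5 = 2904.1743 kcal/day.

2904 kcal/day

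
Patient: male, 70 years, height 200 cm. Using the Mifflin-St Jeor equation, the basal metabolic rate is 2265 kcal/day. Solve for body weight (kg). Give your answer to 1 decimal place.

2265 = 10·W + 6.25(200) − 5(70) + 5
10·W = 2265 − 905 = 1360, so W = 136 kg.

136.0 kg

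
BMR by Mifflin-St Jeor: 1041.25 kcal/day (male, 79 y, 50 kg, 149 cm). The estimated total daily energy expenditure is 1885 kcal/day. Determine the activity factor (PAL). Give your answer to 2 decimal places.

1.81

Activity factor = TEE ÷ BMR = 1885 ÷ 1041.25 = 1.81.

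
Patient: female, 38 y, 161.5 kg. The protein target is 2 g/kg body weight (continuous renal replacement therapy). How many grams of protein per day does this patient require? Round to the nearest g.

Protein = 2 g/kg × 161.5 kg = 323 g/day.

323 g/day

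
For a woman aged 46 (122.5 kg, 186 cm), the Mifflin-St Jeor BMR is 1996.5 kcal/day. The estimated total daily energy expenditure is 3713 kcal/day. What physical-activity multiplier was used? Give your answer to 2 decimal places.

Activity factor = TEE ÷ BMR = 3713 ÷ 1996.5 = 1.86.

1.86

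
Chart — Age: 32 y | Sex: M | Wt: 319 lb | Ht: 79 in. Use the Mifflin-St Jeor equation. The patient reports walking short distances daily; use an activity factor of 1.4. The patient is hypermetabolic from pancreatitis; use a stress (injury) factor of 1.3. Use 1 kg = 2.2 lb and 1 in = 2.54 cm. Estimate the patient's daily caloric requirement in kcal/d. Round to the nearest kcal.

4639 kcal/d

Convert to metric: weight = 319 ÷ 2.2 = 145 kg; height = 79 × 2.54 = 200.66 cm.
Mifflin-St Jeor (male): BMR = 10(145) + 6.25(200.66) − 5(32) + 5 = 1450 + 1254.125 − 160 + 5 = 2549.125 kcal/day.
TEE = BMR × activity factor = 2549.125 × 1.4 = 3568.775 kcal/day.
Apply stress factor: 3568.775 × 1.3 = 4639.4075 kcal/day.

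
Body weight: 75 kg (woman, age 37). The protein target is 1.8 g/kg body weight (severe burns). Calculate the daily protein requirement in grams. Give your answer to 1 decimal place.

Protein = 1.8 g/kg × 75 kg = 135 g/day.

135.0 g/day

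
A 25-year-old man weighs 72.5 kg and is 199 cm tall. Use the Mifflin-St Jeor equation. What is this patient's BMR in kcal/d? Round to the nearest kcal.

Mifflin-St Jeor (male): BMR = 10(72.5) + 6.25(199) − 5(25) + 5 = 725 + 1243.75 − 125 + 5 = 1848.75 kcal/day.

1849 kcal/d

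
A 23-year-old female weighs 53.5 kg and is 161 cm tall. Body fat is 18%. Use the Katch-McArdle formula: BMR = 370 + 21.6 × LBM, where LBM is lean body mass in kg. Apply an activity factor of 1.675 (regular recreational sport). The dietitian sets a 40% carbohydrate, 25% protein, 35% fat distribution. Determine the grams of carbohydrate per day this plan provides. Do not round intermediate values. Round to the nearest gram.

221 g/day

LBM = 53.5 × (1 − 0.18) = 43.87 kg. Katch-McArdle: BMR = 370 + 21.6 × 43.87 = 1317.592 kcal/day.
TEE = 1317.592 × 1.675 = 2206.9666 kcal/day.
Carbohydrate energy = 40% × 2206.9666 = 882.7866 kcal.
Carbohydrate = 882.7866 ÷ 4 kcal/g = 220.6967 g.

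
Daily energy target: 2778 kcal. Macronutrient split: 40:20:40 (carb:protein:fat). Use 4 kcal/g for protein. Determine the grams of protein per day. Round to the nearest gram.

139 g/day

Protein energy = 20% × 2778 = 555.6 kcal.
At 4 kcal/g: 555.6 ÷ 4 = 138.9 g.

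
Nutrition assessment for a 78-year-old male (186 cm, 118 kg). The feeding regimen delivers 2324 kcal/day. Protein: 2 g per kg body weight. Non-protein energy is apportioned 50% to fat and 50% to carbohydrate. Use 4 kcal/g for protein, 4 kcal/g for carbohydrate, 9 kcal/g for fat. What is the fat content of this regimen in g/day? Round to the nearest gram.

Protein = 2 × 118 = 236 g → 236 × 4 = 944 kcal.
Non-protein calories = 2324 − 944 = 1380 kcal.
Fat: 50% × 1380 = 690 kcal; carbohydrate: 690 kcal.
Fat: 690 kcal ÷ 9 kcal/g = 76.6667 g.

77 g/day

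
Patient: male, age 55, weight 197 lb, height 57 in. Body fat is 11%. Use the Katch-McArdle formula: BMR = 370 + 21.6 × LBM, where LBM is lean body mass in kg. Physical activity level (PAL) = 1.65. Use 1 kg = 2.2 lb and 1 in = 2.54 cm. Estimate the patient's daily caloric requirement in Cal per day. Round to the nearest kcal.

Convert to metric: weight = 197 ÷ 2.2 = 89.5455 kg; height = 57 × 2.54 = 144.78 cm.
LBM = 89.5455 × (1 − 0.11) = 79.6955 kg. Katch-McArdle: BMR = 370 + 21.6 × 79.6955 = 2091.4218 kcal/day.
TEE = BMR × activity factor = 2091.4218 × 1.65 = 3450.846 kcal/day.

3451 Cal per day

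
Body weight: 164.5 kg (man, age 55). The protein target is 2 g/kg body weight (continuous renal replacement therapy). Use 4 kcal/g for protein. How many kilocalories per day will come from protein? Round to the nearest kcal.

Protein = 2 g/kg × 164.5 kg = 329 g/day.
Protein energy = 329 g × 4 kcal/g = 1316 kcal/day.

1316 kcal/day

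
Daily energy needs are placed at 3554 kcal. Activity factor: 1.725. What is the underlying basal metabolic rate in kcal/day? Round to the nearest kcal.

2060 kcal/day

BMR = TEE ÷ activity factor = 3554 ÷ 1.725 = 2060.2899 kcal/day.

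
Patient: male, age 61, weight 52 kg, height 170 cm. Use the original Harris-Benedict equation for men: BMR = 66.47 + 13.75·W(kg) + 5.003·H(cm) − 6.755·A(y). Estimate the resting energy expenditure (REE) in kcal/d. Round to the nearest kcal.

1220 kcal/d

Harris-Benedict: BMR = 66.47 + 13.75(52) + 5.003(170) − 6.755(61) = 1219.925 kcal/day.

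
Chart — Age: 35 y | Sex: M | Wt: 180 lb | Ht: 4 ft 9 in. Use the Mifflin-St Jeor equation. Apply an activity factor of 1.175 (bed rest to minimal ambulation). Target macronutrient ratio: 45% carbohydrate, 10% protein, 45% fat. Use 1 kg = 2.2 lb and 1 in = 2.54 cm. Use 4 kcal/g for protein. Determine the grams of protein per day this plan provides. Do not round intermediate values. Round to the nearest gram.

Convert to metric: weight = 180 ÷ 2.2 = 81.8182 kg; height = (4×12 + 9) × 2.54 = 57 × 2.54 = 144.78 cm.
Mifflin-St Jeor (male): BMR = 10(81.8182) + 6.25(144.78) − 5(35) + 5 = 818.1818 + 904.875 − 175 + 5 = 1553.0568 kcal/day.
TEE = 1553.0568 × 1.175 = 1824.8418 kcal/day.
Protein energy = 10% × 1824.8418 = 182.4842 kcal.
Protein = 182.4842 ÷ 4 kcal/g = 45.621 g.

46 g/day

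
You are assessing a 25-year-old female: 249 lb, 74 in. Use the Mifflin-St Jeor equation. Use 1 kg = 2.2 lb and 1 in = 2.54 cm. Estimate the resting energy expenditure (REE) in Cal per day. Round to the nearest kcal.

Convert to metric: weight = 249 ÷ 2.2 = 113.1818 kg; height = 74 × 2.54 = 187.96 cm.
Mifflin-St Jeor (female): BMR = 10(113.1818) + 6.25(187.96) − 5(25) − 161 = 1131.8182 + 1174.75 − 125 − 161 = 2020.5682 kcal/day.

2021 Cal per day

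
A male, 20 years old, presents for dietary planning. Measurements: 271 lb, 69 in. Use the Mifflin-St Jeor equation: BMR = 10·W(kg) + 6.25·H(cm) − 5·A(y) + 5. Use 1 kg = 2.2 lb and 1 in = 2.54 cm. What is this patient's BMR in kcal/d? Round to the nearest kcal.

2232 kcal/d

Convert to metric: weight = 271 ÷ 2.2 = 123.1818 kg; height = 69 × 2.54 = 175.26 cm.
Mifflin-St Jeor (male): BMR = 10(123.1818) + 6.25(175.26) − 5(20) + 5 = 1231.8182 + 1095.375 − 100 + 5 = 2232.1932 kcal/day.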